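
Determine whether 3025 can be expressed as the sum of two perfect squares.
0² + 55² (a=0, b=55)

Factorization: 3025 = 5^2 × 11^2
By Fermat: n is sum of two squares iff every prime p ≡ 3 (mod 4) appears to even power.
All primes ≡ 3 (mod 4) appear to even power.
Search a = 0, 1, 2, … for 3025 - a² a perfect square: first hit at a = 0: 3025 - 0 = 3025 = 55².
3025 = 0² + 55² = 0 + 3025 ✓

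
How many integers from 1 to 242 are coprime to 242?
110

242 = 2 × 11^2
φ(n) = n × ∏(1 - 1/p) for each prime p dividing n
φ(242) = 242 × (1 - 1/2) × (1 - 1/11) = 110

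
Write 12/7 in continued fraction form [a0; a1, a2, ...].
[1; 1, 2, 2]

Euclidean algorithm steps:
12 = 1 × 7 + 5
7 = 1 × 5 + 2
5 = 2 × 2 + 1
2 = 2 × 1 + 0
Continued fraction: [1; 1, 2, 2]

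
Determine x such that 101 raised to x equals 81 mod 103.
36

Baby-step giant-step with step n = ⌈√103⌉ = 11.
Baby steps 101^j mod 103 (j:value) for j=0..10: 0:1, 1:101, 2:4, 3:95, 4:16, 5:71, 6:64, 7:78, 8:50, 9:3, 10:97.
Giant-step multiplier: 101^(-11) ≡ 101^(102-11) = 101^91 ≡ 43 (mod 103).
Giant steps γ_i = 81·43^i mod 103: γ_0=81, γ_1=84, γ_2=7, γ_3=95 (in table at j=3).
x = i·n + j = 3·11 + 3 = 36.
Check: 101^36 ≡ 81 (mod 103).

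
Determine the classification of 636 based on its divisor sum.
abundant

Proper divisors of 636: sum = 1 + 2 + 3 + 4 + 6 + 12 + 53 + 106 + 159 + 212 + 318 = 876
Since 876 > 636, 636 is abundant.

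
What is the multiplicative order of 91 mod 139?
23

139 is prime, so ord(91) divides φ(139) = 138.
Divisors of 138: 1, 2, 3, 6, 23, 46, 69, 138.
Repeated squaring: 91^1 ≡ 91, 91^2 ≡ 80, 91^4 ≡ 6, 91^8 ≡ 36, 91^16 ≡ 45, 91^32 ≡ 79, 91^64 ≡ 125, 91^128 ≡ 57 (mod 139).
Test 91^d mod 139 for each divisor d in increasing order:
91^1 ≡ 91
91^2 ≡ 80
91^3 = 91^2·91^1 ≡ 52
91^6 = 91^4·91^2 ≡ 63
91^23 = 91^16·91^4·91^2·91^1 ≡ 1  ← first divisor giving 1
The order is 23.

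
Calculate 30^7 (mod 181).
51

Repeated squaring. Binary of 7 = 111.
30^1 ≡ 30 (mod 181); 30^2 ≡ 176 (mod 181); 30^4 ≡ 25 (mod 181)
30^7 = 30^1 × 30^2 × 30^4 ≡ 51 (mod 181)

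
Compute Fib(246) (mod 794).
328

Matrix identity: Q^n = [[F_(n+1), F_n], [F_n, F_(n-1)]] with Q = [[1,1],[1,0]].
n = 246 = 11110110₂. Square-and-multiply, entries mod 794:
Q^1 = [[1,1],[1,0]]
Q^3 = (Q^1)²·Q = [[3,2],[2,1]]
Q^7 = (Q^3)²·Q = [[21,13],[13,8]]
Q^15 = (Q^7)²·Q = [[193,610],[610,377]]
Q^30 = (Q^15)² = [[439,722],[722,511]]
Q^61 = (Q^30)²·Q = [[83,199],[199,678]]
Q^123 = (Q^61)²·Q = [[223,438],[438,579]]
Q^246 = (Q^123)² = [[197,328],[328,663]]
F_246 mod 794 = Q^246[0][1] = 328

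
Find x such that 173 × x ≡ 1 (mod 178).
71

gcd(173, 178) = 1, so the inverse exists.
Extended Euclidean algorithm on (178, 173):
178 = 1 × 173 + 5  ⟹  5 = (1)·178 + (-1)·173
173 = 34 × 5 + 3  ⟹  3 = (-34)·178 + (35)·173
5 = 1 × 3 + 2  ⟹  2 = (35)·178 + (-36)·173
3 = 1 × 2 + 1  ⟹  1 = (-69)·178 + (71)·173
So (71)·173 ≡ 1 (mod 178), i.e. 173^(-1) ≡ 71 (mod 178).
Check: 173 × 71 = 12283 ≡ 1 (mod 178)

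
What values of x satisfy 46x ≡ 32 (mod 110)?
x ≡ 27 (mod 55)

gcd(46, 110) = 2, which divides 32, so solutions exist.
Divide through by 2: 23x ≡ 16 (mod 55).
Find 23^(-1) mod 55 by the extended Euclidean algorithm:
55 = 2 × 23 + 9  ⟹  9 = (1)·55 + (-2)·23
23 = 2 × 9 + 5  ⟹  5 = (-2)·55 + (5)·23
9 = 1 × 5 + 4  ⟹  4 = (3)·55 + (-7)·23
5 = 1 × 4 + 1  ⟹  1 = (-5)·55 + (12)·23
So (12)·23 ≡ 1 (mod 55), i.e. 23^(-1) ≡ 12 (mod 55).
x ≡ 12 × 16 = 192 ≡ 27 (mod 55).
Check: 46 × 27 = 1242 ≡ 32 (mod 110).
x ≡ 27 (mod 55), giving 2 solutions mod 110.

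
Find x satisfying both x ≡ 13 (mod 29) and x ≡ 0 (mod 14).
42

Using Chinese Remainder Theorem:
M = 29 × 14 = 406
M1 = 14, M2 = 29
y1 = 14^(-1) mod 29 = 27
y2 = 29^(-1) mod 14 = 1
x = (13×14×27 + 0×29×1) mod 406 = 42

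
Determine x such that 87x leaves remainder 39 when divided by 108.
x ≡ 29 (mod 36)

gcd(87, 108) = 3, which divides 39, so solutions exist.
Divide through by 3: 29x ≡ 13 (mod 36).
Find 29^(-1) mod 36 by the extended Euclidean algorithm:
36 = 1 × 29 + 7  ⟹  7 = (1)·36 + (-1)·29
29 = 4 × 7 + 1  ⟹  1 = (-4)·36 + (5)·29
So (5)·29 ≡ 1 (mod 36), i.e. 29^(-1) ≡ 5 (mod 36).
x ≡ 5 × 13 = 65 ≡ 29 (mod 36).
Check: 87 × 29 = 2523 ≡ 39 (mod 108).
x ≡ 29 (mod 36), giving 3 solutions mod 108.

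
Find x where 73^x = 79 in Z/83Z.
3

Baby-step giant-step with step n = ⌈√83⌉ = 10.
Baby steps 73^j mod 83 (j:value) for j=0..9: 0:1, 1:73, 2:17, 3:79, 4:40, 5:15, 6:16, 7:6, 8:23, 9:19.
h = 79 is already in the table at j=3, so x = 3.
Check: 73^3 ≡ 79 (mod 83).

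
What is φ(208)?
96

208 = 2^4 × 13
φ(n) = n × ∏(1 - 1/p) for each prime p dividing n
φ(208) = 208 × (1 - 1/2) × (1 - 1/13) = 96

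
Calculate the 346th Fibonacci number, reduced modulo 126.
55

Matrix identity: Q^n = [[F_(n+1), F_n], [F_n, F_(n-1)]] with Q = [[1,1],[1,0]].
n = 346 = 101011010₂. Square-and-multiply, entries mod 126:
Q^1 = [[1,1],[1,0]]
Q^2 = (Q^1)² = [[2,1],[1,1]]
Q^5 = (Q^2)²·Q = [[8,5],[5,3]]
Q^10 = (Q^5)² = [[89,55],[55,34]]
Q^21 = (Q^10)²·Q = [[71,110],[110,87]]
Q^43 = (Q^21)²·Q = [[123,5],[5,118]]
Q^86 = (Q^43)² = [[34,71],[71,89]]
Q^173 = (Q^86)²·Q = [[62,23],[23,39]]
Q^346 = (Q^173)² = [[89,55],[55,34]]
F_346 mod 126 = Q^346[0][1] = 55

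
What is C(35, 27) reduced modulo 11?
0

Using Lucas' theorem:
Write n=35 and k=27 in base 11:
n in base 11: [3, 2]
k in base 11: [2, 5]
C(35,27) mod 11 = ∏ C(n_i, k_i) mod 11
Digit binomials (mod 11): C(3,2) = 3; C(2,5) = 0 (k_i > n_i)
Product: 3 × 0 = 0 ≡ 0 (mod 11)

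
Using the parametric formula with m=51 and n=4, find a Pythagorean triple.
(2585, 408, 2617)

Euclid's formula: a = m² - n², b = 2mn, c = m² + n²
m = 51, n = 4
a = 51² - 4² = 2601 - 16 = 2585
b = 2 × 51 × 4 = 408
c = 51² + 4² = 2601 + 16 = 2617
Verification: 2585² + 408² = 6682225 + 166464 = 6848689 = 2617² ✓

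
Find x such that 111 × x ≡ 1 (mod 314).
215

gcd(111, 314) = 1, so the inverse exists.
Extended Euclidean algorithm on (314, 111):
314 = 2 × 111 + 92  ⟹  92 = (1)·314 + (-2)·111
111 = 1 × 92 + 19  ⟹  19 = (-1)·314 + (3)·111
92 = 4 × 19 + 16  ⟹  16 = (5)·314 + (-14)·111
19 = 1 × 16 + 3  ⟹  3 = (-6)·314 + (17)·111
16 = 5 × 3 + 1  ⟹  1 = (35)·314 + (-99)·111
So (-99)·111 ≡ 1 (mod 314), i.e. 111^(-1) ≡ -99 ≡ 215 (mod 314).
Check: 111 × 215 = 23865 ≡ 1 (mod 314)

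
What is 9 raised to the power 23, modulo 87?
6

Repeated squaring. Binary of 23 = 10111.
9^1 ≡ 9 (mod 87); 9^2 ≡ 81 (mod 87); 9^4 ≡ 36 (mod 87); 9^8 ≡ 78 (mod 87); 9^16 ≡ 81 (mod 87)
9^23 = 9^1 × 9^2 × 9^4 × 9^16 ≡ 6 (mod 87)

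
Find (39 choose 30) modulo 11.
0

Using Lucas' theorem:
Write n=39 and k=30 in base 11:
n in base 11: [3, 6]
k in base 11: [2, 8]
C(39,30) mod 11 = ∏ C(n_i, k_i) mod 11
Digit binomials (mod 11): C(3,2) = 3; C(6,8) = 0 (k_i > n_i)
Product: 3 × 0 = 0 ≡ 0 (mod 11)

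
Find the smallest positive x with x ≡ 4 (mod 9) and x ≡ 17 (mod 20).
157

Using Chinese Remainder Theorem:
M = 9 × 20 = 180
M1 = 20, M2 = 9
y1 = 20^(-1) mod 9 = 5
y2 = 9^(-1) mod 20 = 9
x = (4×20×5 + 17×9×9) mod 180 = 157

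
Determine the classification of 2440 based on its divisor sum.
abundant

Proper divisors of 2440: sum = 1 + 2 + 4 + 5 + 8 + 10 + 20 + 40 + 61 + 122 + 244 + 305 + 488 + 610 + 1220 = 3140
Since 3140 > 2440, 2440 is abundant.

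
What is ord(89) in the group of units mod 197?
196

197 is prime, so ord(89) divides φ(197) = 196.
Divisors of 196: 1, 2, 4, 7, 14, 28, 49, 98, 196.
Repeated squaring: 89^1 ≡ 89, 89^2 ≡ 41, 89^4 ≡ 105, 89^8 ≡ 190, 89^16 ≡ 49, 89^32 ≡ 37, 89^64 ≡ 187, 89^128 ≡ 100 (mod 197).
Test 89^d mod 197 for each divisor d in increasing order:
89^1 ≡ 89
89^2 ≡ 41
89^4 ≡ 105
89^7 = 89^4·89^2·89^1 ≡ 177
89^14 = 89^8·89^4·89^2 ≡ 6
89^28 = 89^16·89^8·89^4 ≡ 36
89^49 = 89^32·89^16·89^1 ≡ 14
89^98 = 89^64·89^32·89^2 ≡ 196
89^196 = 89^128·89^64·89^4 ≡ 1  ← first divisor giving 1
The order is 196.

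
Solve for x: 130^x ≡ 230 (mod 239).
109

Baby-step giant-step with step n = ⌈√239⌉ = 16.
Baby steps 130^j mod 239 (j:value) for j=0..15: 0:1, 1:130, 2:170, 3:112, 4:220, 5:159, 6:116, 7:23, 8:122, 9:86, 10:186, 11:41, 12:72, 13:39, 14:51, 15:177.
Giant-step multiplier: 130^(-16) ≡ 130^(238-16) = 130^222 ≡ 134 (mod 239).
Giant steps γ_i = 230·134^i mod 239: γ_0=230, γ_1=228, γ_2=199, γ_3=137, γ_4=194, γ_5=184, γ_6=39 (in table at j=13).
x = i·n + j = 6·16 + 13 = 109.
Check: 130^109 ≡ 230 (mod 239).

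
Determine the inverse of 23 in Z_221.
173

gcd(23, 221) = 1, so the inverse exists.
Extended Euclidean algorithm on (221, 23):
221 = 9 × 23 + 14  ⟹  14 = (1)·221 + (-9)·23
23 = 1 × 14 + 9  ⟹  9 = (-1)·221 + (10)·23
14 = 1 × 9 + 5  ⟹  5 = (2)·221 + (-19)·23
9 = 1 × 5 + 4  ⟹  4 = (-3)·221 + (29)·23
5 = 1 × 4 + 1  ⟹  1 = (5)·221 + (-48)·23
So (-48)·23 ≡ 1 (mod 221), i.e. 23^(-1) ≡ -48 ≡ 173 (mod 221).
Check: 23 × 173 = 3979 ≡ 1 (mod 221)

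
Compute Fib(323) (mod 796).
13

Matrix identity: Q^n = [[F_(n+1), F_n], [F_n, F_(n-1)]] with Q = [[1,1],[1,0]].
n = 323 = 101000011₂. Square-and-multiply, entries mod 796:
Q^1 = [[1,1],[1,0]]
Q^2 = (Q^1)² = [[2,1],[1,1]]
Q^5 = (Q^2)²·Q = [[8,5],[5,3]]
Q^10 = (Q^5)² = [[89,55],[55,34]]
Q^20 = (Q^10)² = [[598,397],[397,201]]
Q^40 = (Q^20)² = [[201,395],[395,602]]
Q^80 = (Q^40)² = [[610,377],[377,233]]
Q^161 = (Q^80)²·Q = [[220,13],[13,207]]
Q^323 = (Q^161)²·Q = [[788,13],[13,775]]
F_323 mod 796 = Q^323[0][1] = 13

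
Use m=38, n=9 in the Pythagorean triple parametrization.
(1363, 684, 1525)

Euclid's formula: a = m² - n², b = 2mn, c = m² + n²
m = 38, n = 9
a = 38² - 9² = 1444 - 81 = 1363
b = 2 × 38 × 9 = 684
c = 38² + 9² = 1444 + 81 = 1525
Verification: 1363² + 684² = 1857769 + 467856 = 2325625 = 1525² ✓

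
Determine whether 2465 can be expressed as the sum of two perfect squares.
8² + 49² (a=8, b=49)

Factorization: 2465 = 5 × 17 × 29
By Fermat: n is sum of two squares iff every prime p ≡ 3 (mod 4) appears to even power.
All primes ≡ 3 (mod 4) appear to even power.
Search a = 0, 1, 2, … for 2465 - a² a perfect square: first hit at a = 8: 2465 - 64 = 2401 = 49².
2465 = 8² + 49² = 64 + 2401 ✓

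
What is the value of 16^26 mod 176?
16

Repeated squaring. Binary of 26 = 11010.
16^1 ≡ 16 (mod 176); 16^2 ≡ 80 (mod 176); 16^4 ≡ 64 (mod 176); 16^8 ≡ 48 (mod 176); 16^16 ≡ 16 (mod 176)
16^26 = 16^2 × 16^8 × 16^16 ≡ 16 (mod 176)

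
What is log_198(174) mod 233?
35

Baby-step giant-step with step n = ⌈√233⌉ = 16.
Baby steps 198^j mod 233 (j:value) for j=0..15: 0:1, 1:198, 2:60, 3:230, 4:105, 5:53, 6:9, 7:151, 8:74, 9:206, 10:13, 11:11, 12:81, 13:194, 14:200, 15:223.
Giant-step multiplier: 198^(-16) ≡ 198^(232-16) = 198^216 ≡ 2 (mod 233).
Giant steps γ_i = 174·2^i mod 233: γ_0=174, γ_1=115, γ_2=230 (in table at j=3).
x = i·n + j = 2·16 + 3 = 35.
Check: 198^35 ≡ 174 (mod 233).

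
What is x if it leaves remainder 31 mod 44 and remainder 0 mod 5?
75

Using Chinese Remainder Theorem:
M = 44 × 5 = 220
M1 = 5, M2 = 44
y1 = 5^(-1) mod 44 = 9
y2 = 44^(-1) mod 5 = 4
x = (31×5×9 + 0×44×4) mod 220 = 75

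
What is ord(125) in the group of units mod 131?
65

131 is prime, so ord(125) divides φ(131) = 130.
Divisors of 130: 1, 2, 5, 10, 13, 26, 65, 130.
Repeated squaring: 125^1 ≡ 125, 125^2 ≡ 36, 125^4 ≡ 117, 125^8 ≡ 65, 125^16 ≡ 33, 125^32 ≡ 41, 125^64 ≡ 109, 125^128 ≡ 91 (mod 131).
Test 125^d mod 131 for each divisor d in increasing order:
125^1 ≡ 125
125^2 ≡ 36
125^5 = 125^4·125^1 ≡ 84
125^10 = 125^8·125^2 ≡ 113
125^13 = 125^8·125^4·125^1 ≡ 89
125^26 = 125^16·125^8·125^2 ≡ 61
125^65 = 125^64·125^1 ≡ 1  ← first divisor giving 1
The order is 65.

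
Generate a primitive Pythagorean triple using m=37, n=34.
(213, 2516, 2525)

Euclid's formula: a = m² - n², b = 2mn, c = m² + n²
m = 37, n = 34
a = 37² - 34² = 1369 - 1156 = 213
b = 2 × 37 × 34 = 2516
c = 37² + 34² = 1369 + 1156 = 2525
Verification: 213² + 2516² = 45369 + 6330256 = 6375625 = 2525² ✓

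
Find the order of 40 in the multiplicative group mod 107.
53

107 is prime, so ord(40) divides φ(107) = 106.
Divisors of 106: 1, 2, 53, 106.
Repeated squaring: 40^1 ≡ 40, 40^2 ≡ 102, 40^4 ≡ 25, 40^8 ≡ 90, 40^16 ≡ 75, 40^32 ≡ 61, 40^64 ≡ 83 (mod 107).
Test 40^d mod 107 for each divisor d in increasing order:
40^1 ≡ 40
40^2 ≡ 102
40^53 = 40^32·40^16·40^4·40^1 ≡ 1  ← first divisor giving 1
The order is 53.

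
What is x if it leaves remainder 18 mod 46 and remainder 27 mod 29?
984

Using Chinese Remainder Theorem:
M = 46 × 29 = 1334
M1 = 29, M2 = 46
y1 = 29^(-1) mod 46 = 27
y2 = 46^(-1) mod 29 = 12
x = (18×29×27 + 27×46×12) mod 1334 = 984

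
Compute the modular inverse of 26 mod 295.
261

gcd(26, 295) = 1, so the inverse exists.
Extended Euclidean algorithm on (295, 26):
295 = 11 × 26 + 9  ⟹  9 = (1)·295 + (-11)·26
26 = 2 × 9 + 8  ⟹  8 = (-2)·295 + (23)·26
9 = 1 × 8 + 1  ⟹  1 = (3)·295 + (-34)·26
So (-34)·26 ≡ 1 (mod 295), i.e. 26^(-1) ≡ -34 ≡ 261 (mod 295).
Check: 26 × 261 = 6786 ≡ 1 (mod 295)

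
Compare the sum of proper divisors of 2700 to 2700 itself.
abundant

Proper divisors of 2700: sum = 1 + 2 + 3 + 4 + 5 + 6 + 9 + 10 + ... + 540 + 675 + 900 + 1350 (35 divisors) = 5980
Since 5980 > 2700, 2700 is abundant.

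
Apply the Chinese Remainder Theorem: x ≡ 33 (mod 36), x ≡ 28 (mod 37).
213

Using Chinese Remainder Theorem:
M = 36 × 37 = 1332
M1 = 37, M2 = 36
y1 = 37^(-1) mod 36 = 1
y2 = 36^(-1) mod 37 = 36
x = (33×37×1 + 28×36×36) mod 1332 = 213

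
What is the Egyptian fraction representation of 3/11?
1/4 + 1/44

Greedy algorithm:
3/11: ceiling(11/3) = 4, use 1/4
1/44: ceiling(44/1) = 44, use 1/44
Result: 3/11 = 1/4 + 1/44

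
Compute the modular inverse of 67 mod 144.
43

gcd(67, 144) = 1, so the inverse exists.
Extended Euclidean algorithm on (144, 67):
144 = 2 × 67 + 10  ⟹  10 = (1)·144 + (-2)·67
67 = 6 × 10 + 7  ⟹  7 = (-6)·144 + (13)·67
10 = 1 × 7 + 3  ⟹  3 = (7)·144 + (-15)·67
7 = 2 × 3 + 1  ⟹  1 = (-20)·144 + (43)·67
So (43)·67 ≡ 1 (mod 144), i.e. 67^(-1) ≡ 43 (mod 144).
Check: 67 × 43 = 2881 ≡ 1 (mod 144)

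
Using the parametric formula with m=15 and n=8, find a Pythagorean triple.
(161, 240, 289)

Euclid's formula: a = m² - n², b = 2mn, c = m² + n²
m = 15, n = 8
a = 15² - 8² = 225 - 64 = 161
b = 2 × 15 × 8 = 240
c = 15² + 8² = 225 + 64 = 289
Verification: 161² + 240² = 25921 + 57600 = 83521 = 289² ✓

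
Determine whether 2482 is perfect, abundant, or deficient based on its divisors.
deficient

Proper divisors of 2482: sum = 1 + 2 + 17 + 34 + 73 + 146 + 1241 = 1514
Since 1514 < 2482, 2482 is deficient.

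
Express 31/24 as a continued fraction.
[1; 3, 2, 3]

Euclidean algorithm steps:
31 = 1 × 24 + 7
24 = 3 × 7 + 3
7 = 2 × 3 + 1
3 = 3 × 1 + 0
Continued fraction: [1; 3, 2, 3]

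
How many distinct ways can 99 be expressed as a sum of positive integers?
169229875

p(n) counts ways to write n as a sum of positive integers (order ignored).
Euler's pentagonal recurrence: p(k) = p(k-1) + p(k-2) - p(k-5) - p(k-7) + p(k-12) + p(k-15) - ... (offsets j(3j∓1)/2, signs ++--, p(0)=1, p(<0)=0).
DP table for k = 0..98: p(0)=1, p(1)=1, p(2)=2, p(3)=3, p(4)=5, p(5)=7, p(6)=11, p(7)=15, p(8)=22, p(9)=30, p(10)=42, p(11)=56, p(12)=77, p(13)=101, p(14)=135, p(15)=176, p(16)=231, p(17)=297, p(18)=385, p(19)=490, p(20)=627, p(21)=792, p(22)=1002, p(23)=1255, p(24)=1575, p(25)=1958, p(26)=2436, p(27)=3010, p(28)=3718, p(29)=4565, p(30)=5604, p(31)=6842, p(32)=8349, p(33)=10143, p(34)=12310, p(35)=14883, p(36)=17977, p(37)=21637, p(38)=26015, p(39)=31185, p(40)=37338, p(41)=44583, p(42)=53174, p(43)=63261, p(44)=75175, p(45)=89134, p(46)=105558, p(47)=124754, p(48)=147273, p(49)=173525, p(50)=204226, p(51)=239943, p(52)=281589, p(53)=329931, p(54)=386155, p(55)=451276, p(56)=526823, p(57)=614154, p(58)=715220, p(59)=831820, p(60)=966467, p(61)=1121505, p(62)=1300156, p(63)=1505499, p(64)=1741630, p(65)=2012558, p(66)=2323520, p(67)=2679689, p(68)=3087735, p(69)=3554345, p(70)=4087968, p(71)=4697205, p(72)=5392783, p(73)=6185689, p(74)=7089500, p(75)=8118264, p(76)=9289091, p(77)=10619863, p(78)=12132164, p(79)=13848650, p(80)=15796476, p(81)=18004327, p(82)=20506255, p(83)=23338469, p(84)=26543660, p(85)=30167357, p(86)=34262962, p(87)=38887673, p(88)=44108109, p(89)=49995925, p(90)=56634173, p(91)=64112359, p(92)=72533807, p(93)=82010177, p(94)=92669720, p(95)=104651419, p(96)=118114304, p(97)=133230930, p(98)=150198136.
Final step: p(99) = p(98) + p(97) - p(94) - p(92) + p(87) + p(84) - p(77) - p(73) + p(64) + p(59) - p(48) - p(42) + p(29) + p(22) - p(7)
= 150198136 + 133230930 - 92669720 - 72533807 + 38887673 + 26543660 - 10619863 - 6185689 + 1741630 + 831820 - 147273 - 53174 + 4565 + 1002 - 15
= 169229875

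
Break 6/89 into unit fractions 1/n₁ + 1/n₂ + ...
1/15 + 1/1335

Greedy algorithm:
6/89: ceiling(89/6) = 15, use 1/15
1/1335: ceiling(1335/1) = 1335, use 1/1335
Result: 6/89 = 1/15 + 1/1335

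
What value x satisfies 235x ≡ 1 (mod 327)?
295

gcd(235, 327) = 1, so the inverse exists.
Extended Euclidean algorithm on (327, 235):
327 = 1 × 235 + 92  ⟹  92 = (1)·327 + (-1)·235
235 = 2 × 92 + 51  ⟹  51 = (-2)·327 + (3)·235
92 = 1 × 51 + 41  ⟹  41 = (3)·327 + (-4)·235
51 = 1 × 41 + 10  ⟹  10 = (-5)·327 + (7)·235
41 = 4 × 10 + 1  ⟹  1 = (23)·327 + (-32)·235
So (-32)·235 ≡ 1 (mod 327), i.e. 235^(-1) ≡ -32 ≡ 295 (mod 327).
Check: 235 × 295 = 69325 ≡ 1 (mod 327)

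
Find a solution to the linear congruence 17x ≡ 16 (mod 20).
x ≡ 8 (mod 20)

gcd(17, 20) = 1, which divides 16, so solutions exist.
Find 17^(-1) mod 20 by the extended Euclidean algorithm:
20 = 1 × 17 + 3  ⟹  3 = (1)·20 + (-1)·17
17 = 5 × 3 + 2  ⟹  2 = (-5)·20 + (6)·17
3 = 1 × 2 + 1  ⟹  1 = (6)·20 + (-7)·17
So (-7)·17 ≡ 1 (mod 20), i.e. 17^(-1) ≡ -7 ≡ 13 (mod 20).
x ≡ 13 × 16 = 208 ≡ 8 (mod 20).
Check: 17 × 8 = 136 ≡ 16 (mod 20).
Unique solution: x ≡ 8 (mod 20)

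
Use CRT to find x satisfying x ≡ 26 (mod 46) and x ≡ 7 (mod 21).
532

Using Chinese Remainder Theorem:
M = 46 × 21 = 966
M1 = 21, M2 = 46
y1 = 21^(-1) mod 46 = 11
y2 = 46^(-1) mod 21 = 16
x = (26×21×11 + 7×46×16) mod 966 = 532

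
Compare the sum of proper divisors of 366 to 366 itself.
abundant

Proper divisors of 366: sum = 1 + 2 + 3 + 6 + 61 + 122 + 183 = 378
Since 378 > 366, 366 is abundant.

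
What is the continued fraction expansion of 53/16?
[3; 3, 5]

Euclidean algorithm steps:
53 = 3 × 16 + 5
16 = 3 × 5 + 1
5 = 5 × 1 + 0
Continued fraction: [3; 3, 5]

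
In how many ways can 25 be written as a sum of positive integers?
1958

p(n) counts ways to write n as a sum of positive integers (order ignored).
Euler's pentagonal recurrence: p(k) = p(k-1) + p(k-2) - p(k-5) - p(k-7) + p(k-12) + p(k-15) - ... (offsets j(3j∓1)/2, signs ++--, p(0)=1, p(<0)=0).
DP table for k = 0..24: p(0)=1, p(1)=1, p(2)=2, p(3)=3, p(4)=5, p(5)=7, p(6)=11, p(7)=15, p(8)=22, p(9)=30, p(10)=42, p(11)=56, p(12)=77, p(13)=101, p(14)=135, p(15)=176, p(16)=231, p(17)=297, p(18)=385, p(19)=490, p(20)=627, p(21)=792, p(22)=1002, p(23)=1255, p(24)=1575.
Final step: p(25) = p(24) + p(23) - p(20) - p(18) + p(13) + p(10) - p(3)
= 1575 + 1255 - 627 - 385 + 101 + 42 - 3
= 1958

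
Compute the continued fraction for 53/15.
[3; 1, 1, 7]

Euclidean algorithm steps:
53 = 3 × 15 + 8
15 = 1 × 8 + 7
8 = 1 × 7 + 1
7 = 7 × 1 + 0
Continued fraction: [3; 1, 1, 7]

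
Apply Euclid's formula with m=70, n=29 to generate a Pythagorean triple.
(4059, 4060, 5741)

Euclid's formula: a = m² - n², b = 2mn, c = m² + n²
m = 70, n = 29
a = 70² - 29² = 4900 - 841 = 4059
b = 2 × 70 × 29 = 4060
c = 70² + 29² = 4900 + 841 = 5741
Verification: 4059² + 4060² = 16475481 + 16483600 = 32959081 = 5741² ✓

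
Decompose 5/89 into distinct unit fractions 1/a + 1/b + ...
1/18 + 1/1602

Greedy algorithm:
5/89: ceiling(89/5) = 18, use 1/18
1/1602: ceiling(1602/1) = 1602, use 1/1602
Result: 5/89 = 1/18 + 1/1602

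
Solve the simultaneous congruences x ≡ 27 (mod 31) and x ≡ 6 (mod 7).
27

Using Chinese Remainder Theorem:
M = 31 × 7 = 217
M1 = 7, M2 = 31
y1 = 7^(-1) mod 31 = 9
y2 = 31^(-1) mod 7 = 5
x = (27×7×9 + 6×31×5) mod 217 = 27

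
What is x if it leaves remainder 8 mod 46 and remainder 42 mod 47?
606

Using Chinese Remainder Theorem:
M = 46 × 47 = 2162
M1 = 47, M2 = 46
y1 = 47^(-1) mod 46 = 1
y2 = 46^(-1) mod 47 = 46
x = (8×47×1 + 42×46×46) mod 2162 = 606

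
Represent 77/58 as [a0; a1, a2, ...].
[1; 3, 19]

Euclidean algorithm steps:
77 = 1 × 58 + 19
58 = 3 × 19 + 1
19 = 19 × 1 + 0
Continued fraction: [1; 3, 19]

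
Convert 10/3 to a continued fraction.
[3; 3]

Euclidean algorithm steps:
10 = 3 × 3 + 1
3 = 3 × 1 + 0
Continued fraction: [3; 3]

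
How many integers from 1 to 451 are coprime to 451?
400

451 = 11 × 41
φ(n) = n × ∏(1 - 1/p) for each prime p dividing n
φ(451) = 451 × (1 - 1/11) × (1 - 1/41) = 400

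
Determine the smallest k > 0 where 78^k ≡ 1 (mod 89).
11

89 is prime, so ord(78) divides φ(89) = 88.
Divisors of 88: 1, 2, 4, 8, 11, 22, 44, 88.
Repeated squaring: 78^1 ≡ 78, 78^2 ≡ 32, 78^4 ≡ 45, 78^8 ≡ 67, 78^16 ≡ 39, 78^32 ≡ 8, 78^64 ≡ 64 (mod 89).
Test 78^d mod 89 for each divisor d in increasing order:
78^1 ≡ 78
78^2 ≡ 32
78^4 ≡ 45
78^8 ≡ 67
78^11 = 78^8·78^2·78^1 ≡ 1  ← first divisor giving 1
The order is 11.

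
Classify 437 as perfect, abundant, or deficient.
deficient

Proper divisors of 437: sum = 1 + 19 + 23 = 43
Since 43 < 437, 437 is deficient.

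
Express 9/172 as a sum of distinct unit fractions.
1/20 + 1/430

Greedy algorithm:
9/172: ceiling(172/9) = 20, use 1/20
1/430: ceiling(430/1) = 430, use 1/430
Result: 9/172 = 1/20 + 1/430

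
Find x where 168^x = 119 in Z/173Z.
44

Baby-step giant-step with step n = ⌈√173⌉ = 14.
Baby steps 168^j mod 173 (j:value) for j=0..13: 0:1, 1:168, 2:25, 3:48, 4:106, 5:162, 6:55, 7:71, 8:164, 9:45, 10:121, 11:87, 12:84, 13:99.
Giant-step multiplier: 168^(-14) ≡ 168^(172-14) = 168^158 ≡ 137 (mod 173).
Giant steps γ_i = 119·137^i mod 173: γ_0=119, γ_1=41, γ_2=81, γ_3=25 (in table at j=2).
x = i·n + j = 3·14 + 2 = 44.
Check: 168^44 ≡ 119 (mod 173).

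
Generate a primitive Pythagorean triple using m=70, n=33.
(3811, 4620, 5989)

Euclid's formula: a = m² - n², b = 2mn, c = m² + n²
m = 70, n = 33
a = 70² - 33² = 4900 - 1089 = 3811
b = 2 × 70 × 33 = 4620
c = 70² + 33² = 4900 + 1089 = 5989
Verification: 3811² + 4620² = 14523721 + 21344400 = 35868121 = 5989² ✓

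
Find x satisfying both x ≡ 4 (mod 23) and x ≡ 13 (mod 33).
211

Using Chinese Remainder Theorem:
M = 23 × 33 = 759
M1 = 33, M2 = 23
y1 = 33^(-1) mod 23 = 7
y2 = 23^(-1) mod 33 = 23
x = (4×33×7 + 13×23×23) mod 759 = 211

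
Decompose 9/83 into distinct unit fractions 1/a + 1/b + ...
1/10 + 1/119 + 1/32924 + 1/1625951740

Greedy algorithm:
9/83: ceiling(83/9) = 10, use 1/10
7/830: ceiling(830/7) = 119, use 1/119
3/98770: ceiling(98770/3) = 32924, use 1/32924
1/1625951740: ceiling(1625951740/1) = 1625951740, use 1/1625951740
Result: 9/83 = 1/10 + 1/119 + 1/32924 + 1/1625951740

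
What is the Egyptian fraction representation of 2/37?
1/19 + 1/703

Greedy algorithm:
2/37: ceiling(37/2) = 19, use 1/19
1/703: ceiling(703/1) = 703, use 1/703
Result: 2/37 = 1/19 + 1/703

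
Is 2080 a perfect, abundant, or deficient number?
abundant

Proper divisors of 2080: sum = 1 + 2 + 4 + 5 + 8 + 10 + 13 + 16 + ... + 260 + 416 + 520 + 1040 (23 divisors) = 3212
Since 3212 > 2080, 2080 is abundant.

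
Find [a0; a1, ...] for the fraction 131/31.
[4; 4, 2, 3]

Euclidean algorithm steps:
131 = 4 × 31 + 7
31 = 4 × 7 + 3
7 = 2 × 3 + 1
3 = 3 × 1 + 0
Continued fraction: [4; 4, 2, 3]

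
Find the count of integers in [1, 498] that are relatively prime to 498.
164

498 = 2 × 3 × 83
φ(n) = n × ∏(1 - 1/p) for each prime p dividing n
φ(498) = 498 × (1 - 1/2) × (1 - 1/3) × (1 - 1/83) = 164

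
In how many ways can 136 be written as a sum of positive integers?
10015581680

p(n) counts ways to write n as a sum of positive integers (order ignored).
Euler's pentagonal recurrence: p(k) = p(k-1) + p(k-2) - p(k-5) - p(k-7) + p(k-12) + p(k-15) - ... (offsets j(3j∓1)/2, signs ++--, p(0)=1, p(<0)=0).
DP table for k = 0..135: p(0)=1, p(1)=1, p(2)=2, p(3)=3, p(4)=5, p(5)=7, p(6)=11, p(7)=15, p(8)=22, p(9)=30, p(10)=42, p(11)=56, p(12)=77, p(13)=101, p(14)=135, p(15)=176, p(16)=231, p(17)=297, p(18)=385, p(19)=490, p(20)=627, p(21)=792, p(22)=1002, p(23)=1255, p(24)=1575, p(25)=1958, p(26)=2436, p(27)=3010, p(28)=3718, p(29)=4565, p(30)=5604, p(31)=6842, p(32)=8349, p(33)=10143, p(34)=12310, p(35)=14883, p(36)=17977, p(37)=21637, p(38)=26015, p(39)=31185, p(40)=37338, p(41)=44583, p(42)=53174, p(43)=63261, p(44)=75175, p(45)=89134, p(46)=105558, p(47)=124754, p(48)=147273, p(49)=173525, p(50)=204226, p(51)=239943, p(52)=281589, p(53)=329931, p(54)=386155, p(55)=451276, p(56)=526823, p(57)=614154, p(58)=715220, p(59)=831820, p(60)=966467, p(61)=1121505, p(62)=1300156, p(63)=1505499, p(64)=1741630, p(65)=2012558, p(66)=2323520, p(67)=2679689, p(68)=3087735, p(69)=3554345, p(70)=4087968, p(71)=4697205, p(72)=5392783, p(73)=6185689, p(74)=7089500, p(75)=8118264, p(76)=9289091, p(77)=10619863, p(78)=12132164, p(79)=13848650, p(80)=15796476, p(81)=18004327, p(82)=20506255, p(83)=23338469, p(84)=26543660, p(85)=30167357, p(86)=34262962, p(87)=38887673, p(88)=44108109, p(89)=49995925, p(90)=56634173, p(91)=64112359, p(92)=72533807, p(93)=82010177, p(94)=92669720, p(95)=104651419, p(96)=118114304, p(97)=133230930, p(98)=150198136, p(99)=169229875, p(100)=190569292, p(101)=214481126, p(102)=241265379, p(103)=271248950, p(104)=304801365, p(105)=342325709, p(106)=384276336, p(107)=431149389, p(108)=483502844, p(109)=541946240, p(110)=607163746, p(111)=679903203, p(112)=761002156, p(113)=851376628, p(114)=952050665, p(115)=1064144451, p(116)=1188908248, p(117)=1327710076, p(118)=1482074143, p(119)=1653668665, p(120)=1844349560, p(121)=2056148051, p(122)=2291320912, p(123)=2552338241, p(124)=2841940500, p(125)=3163127352, p(126)=3519222692, p(127)=3913864295, p(128)=4351078600, p(129)=4835271870, p(130)=5371315400, p(131)=5964539504, p(132)=6620830889, p(133)=7346629512, p(134)=8149040695, p(135)=9035836076.
Final step: p(136) = p(135) + p(134) - p(131) - p(129) + p(124) + p(121) - p(114) - p(110) + p(101) + p(96) - p(85) - p(79) + p(66) + p(59) - p(44) - p(36) + p(19) + p(10)
= 9035836076 + 8149040695 - 5964539504 - 4835271870 + 2841940500 + 2056148051 - 952050665 - 607163746 + 214481126 + 118114304 - 30167357 - 13848650 + 2323520 + 831820 - 75175 - 17977 + 490 + 42
= 10015581680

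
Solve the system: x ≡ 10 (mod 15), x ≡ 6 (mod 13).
175

Using Chinese Remainder Theorem:
M = 15 × 13 = 195
M1 = 13, M2 = 15
y1 = 13^(-1) mod 15 = 7
y2 = 15^(-1) mod 13 = 7
x = (10×13×7 + 6×15×7) mod 195 = 175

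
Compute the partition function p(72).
5392783

p(n) counts ways to write n as a sum of positive integers (order ignored).
Euler's pentagonal recurrence: p(k) = p(k-1) + p(k-2) - p(k-5) - p(k-7) + p(k-12) + p(k-15) - ... (offsets j(3j∓1)/2, signs ++--, p(0)=1, p(<0)=0).
DP table for k = 0..71: p(0)=1, p(1)=1, p(2)=2, p(3)=3, p(4)=5, p(5)=7, p(6)=11, p(7)=15, p(8)=22, p(9)=30, p(10)=42, p(11)=56, p(12)=77, p(13)=101, p(14)=135, p(15)=176, p(16)=231, p(17)=297, p(18)=385, p(19)=490, p(20)=627, p(21)=792, p(22)=1002, p(23)=1255, p(24)=1575, p(25)=1958, p(26)=2436, p(27)=3010, p(28)=3718, p(29)=4565, p(30)=5604, p(31)=6842, p(32)=8349, p(33)=10143, p(34)=12310, p(35)=14883, p(36)=17977, p(37)=21637, p(38)=26015, p(39)=31185, p(40)=37338, p(41)=44583, p(42)=53174, p(43)=63261, p(44)=75175, p(45)=89134, p(46)=105558, p(47)=124754, p(48)=147273, p(49)=173525, p(50)=204226, p(51)=239943, p(52)=281589, p(53)=329931, p(54)=386155, p(55)=451276, p(56)=526823, p(57)=614154, p(58)=715220, p(59)=831820, p(60)=966467, p(61)=1121505, p(62)=1300156, p(63)=1505499, p(64)=1741630, p(65)=2012558, p(66)=2323520, p(67)=2679689, p(68)=3087735, p(69)=3554345, p(70)=4087968, p(71)=4697205.
Final step: p(72) = p(71) + p(70) - p(67) - p(65) + p(60) + p(57) - p(50) - p(46) + p(37) + p(32) - p(21) - p(15) + p(2)
= 4697205 + 4087968 - 2679689 - 2012558 + 966467 + 614154 - 204226 - 105558 + 21637 + 8349 - 792 - 176 + 2
= 5392783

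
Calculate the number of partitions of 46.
105558

p(n) counts ways to write n as a sum of positive integers (order ignored).
Euler's pentagonal recurrence: p(k) = p(k-1) + p(k-2) - p(k-5) - p(k-7) + p(k-12) + p(k-15) - ... (offsets j(3j∓1)/2, signs ++--, p(0)=1, p(<0)=0).
DP table for k = 0..45: p(0)=1, p(1)=1, p(2)=2, p(3)=3, p(4)=5, p(5)=7, p(6)=11, p(7)=15, p(8)=22, p(9)=30, p(10)=42, p(11)=56, p(12)=77, p(13)=101, p(14)=135, p(15)=176, p(16)=231, p(17)=297, p(18)=385, p(19)=490, p(20)=627, p(21)=792, p(22)=1002, p(23)=1255, p(24)=1575, p(25)=1958, p(26)=2436, p(27)=3010, p(28)=3718, p(29)=4565, p(30)=5604, p(31)=6842, p(32)=8349, p(33)=10143, p(34)=12310, p(35)=14883, p(36)=17977, p(37)=21637, p(38)=26015, p(39)=31185, p(40)=37338, p(41)=44583, p(42)=53174, p(43)=63261, p(44)=75175, p(45)=89134.
Final step: p(46) = p(45) + p(44) - p(41) - p(39) + p(34) + p(31) - p(24) - p(20) + p(11) + p(6)
= 89134 + 75175 - 44583 - 31185 + 12310 + 6842 - 1575 - 627 + 56 + 11
= 105558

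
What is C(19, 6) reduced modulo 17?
0

Using Lucas' theorem:
Write n=19 and k=6 in base 17:
n in base 17: [1, 2]
k in base 17: [0, 6]
C(19,6) mod 17 = ∏ C(n_i, k_i) mod 17
Digit binomials (mod 17): C(1,0) = 1; C(2,6) = 0 (k_i > n_i)
Product: 1 × 0 = 0 ≡ 0 (mod 17)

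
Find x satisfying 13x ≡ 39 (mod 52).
x ≡ 3 (mod 4)

gcd(13, 52) = 13, which divides 39, so solutions exist.
Divide through by 13: x ≡ 3 (mod 4).
The coefficient of x is now 1, so x ≡ 3 (mod 4).
Check: 13 × 3 = 39 ≡ 39 (mod 52).
x ≡ 3 (mod 4), giving 13 solutions mod 52.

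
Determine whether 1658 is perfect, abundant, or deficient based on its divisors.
deficient

Proper divisors of 1658: sum = 1 + 2 + 829 = 832
Since 832 < 1658, 1658 is deficient.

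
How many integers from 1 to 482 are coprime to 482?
240

482 = 2 × 241
φ(n) = n × ∏(1 - 1/p) for each prime p dividing n
φ(482) = 482 × (1 - 1/2) × (1 - 1/241) = 240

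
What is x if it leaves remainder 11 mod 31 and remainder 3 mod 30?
693

Using Chinese Remainder Theorem:
M = 31 × 30 = 930
M1 = 30, M2 = 31
y1 = 30^(-1) mod 31 = 30
y2 = 31^(-1) mod 30 = 1
x = (11×30×30 + 3×31×1) mod 930 = 693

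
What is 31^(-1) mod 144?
79

gcd(31, 144) = 1, so the inverse exists.
Extended Euclidean algorithm on (144, 31):
144 = 4 × 31 + 20  ⟹  20 = (1)·144 + (-4)·31
31 = 1 × 20 + 11  ⟹  11 = (-1)·144 + (5)·31
20 = 1 × 11 + 9  ⟹  9 = (2)·144 + (-9)·31
11 = 1 × 9 + 2  ⟹  2 = (-3)·144 + (14)·31
9 = 4 × 2 + 1  ⟹  1 = (14)·144 + (-65)·31
So (-65)·31 ≡ 1 (mod 144), i.e. 31^(-1) ≡ -65 ≡ 79 (mod 144).
Check: 31 × 79 = 2449 ≡ 1 (mod 144)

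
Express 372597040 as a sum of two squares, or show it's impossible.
Not possible

Factorization: 372597040 = 2^4 × 5 × 167^3
By Fermat: n is sum of two squares iff every prime p ≡ 3 (mod 4) appears to even power.
Prime(s) ≡ 3 (mod 4) with odd exponent: [(167, 3)]
Therefore 372597040 cannot be expressed as a² + b².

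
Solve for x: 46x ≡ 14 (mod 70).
x ≡ 14 (mod 35)

gcd(46, 70) = 2, which divides 14, so solutions exist.
Divide through by 2: 23x ≡ 7 (mod 35).
Find 23^(-1) mod 35 by the extended Euclidean algorithm:
35 = 1 × 23 + 12  ⟹  12 = (1)·35 + (-1)·23
23 = 1 × 12 + 11  ⟹  11 = (-1)·35 + (2)·23
12 = 1 × 11 + 1  ⟹  1 = (2)·35 + (-3)·23
So (-3)·23 ≡ 1 (mod 35), i.e. 23^(-1) ≡ -3 ≡ 32 (mod 35).
x ≡ 32 × 7 = 224 ≡ 14 (mod 35).
Check: 46 × 14 = 644 ≡ 14 (mod 70).
x ≡ 14 (mod 35), giving 2 solutions mod 70.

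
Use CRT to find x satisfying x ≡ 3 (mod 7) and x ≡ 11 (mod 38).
87

Using Chinese Remainder Theorem:
M = 7 × 38 = 266
M1 = 38, M2 = 7
y1 = 38^(-1) mod 7 = 5
y2 = 7^(-1) mod 38 = 11
x = (3×38×5 + 11×7×11) mod 266 = 87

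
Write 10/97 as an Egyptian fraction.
1/10 + 1/324 + 1/157140

Greedy algorithm:
10/97: ceiling(97/10) = 10, use 1/10
3/970: ceiling(970/3) = 324, use 1/324
1/157140: ceiling(157140/1) = 157140, use 1/157140
Result: 10/97 = 1/10 + 1/324 + 1/157140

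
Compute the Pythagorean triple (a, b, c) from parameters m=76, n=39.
(4255, 5928, 7297)

Euclid's formula: a = m² - n², b = 2mn, c = m² + n²
m = 76, n = 39
a = 76² - 39² = 5776 - 1521 = 4255
b = 2 × 76 × 39 = 5928
c = 76² + 39² = 5776 + 1521 = 7297
Verification: 4255² + 5928² = 18105025 + 35141184 = 53246209 = 7297² ✓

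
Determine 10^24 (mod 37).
1

Repeated squaring. Binary of 24 = 11000.
10^1 ≡ 10 (mod 37); 10^2 ≡ 26 (mod 37); 10^4 ≡ 10 (mod 37); 10^8 ≡ 26 (mod 37); 10^16 ≡ 10 (mod 37)
10^24 = 10^8 × 10^16 ≡ 1 (mod 37)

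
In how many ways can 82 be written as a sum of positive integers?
20506255

p(n) counts ways to write n as a sum of positive integers (order ignored).
Euler's pentagonal recurrence: p(k) = p(k-1) + p(k-2) - p(k-5) - p(k-7) + p(k-12) + p(k-15) - ... (offsets j(3j∓1)/2, signs ++--, p(0)=1, p(<0)=0).
DP table for k = 0..81: p(0)=1, p(1)=1, p(2)=2, p(3)=3, p(4)=5, p(5)=7, p(6)=11, p(7)=15, p(8)=22, p(9)=30, p(10)=42, p(11)=56, p(12)=77, p(13)=101, p(14)=135, p(15)=176, p(16)=231, p(17)=297, p(18)=385, p(19)=490, p(20)=627, p(21)=792, p(22)=1002, p(23)=1255, p(24)=1575, p(25)=1958, p(26)=2436, p(27)=3010, p(28)=3718, p(29)=4565, p(30)=5604, p(31)=6842, p(32)=8349, p(33)=10143, p(34)=12310, p(35)=14883, p(36)=17977, p(37)=21637, p(38)=26015, p(39)=31185, p(40)=37338, p(41)=44583, p(42)=53174, p(43)=63261, p(44)=75175, p(45)=89134, p(46)=105558, p(47)=124754, p(48)=147273, p(49)=173525, p(50)=204226, p(51)=239943, p(52)=281589, p(53)=329931, p(54)=386155, p(55)=451276, p(56)=526823, p(57)=614154, p(58)=715220, p(59)=831820, p(60)=966467, p(61)=1121505, p(62)=1300156, p(63)=1505499, p(64)=1741630, p(65)=2012558, p(66)=2323520, p(67)=2679689, p(68)=3087735, p(69)=3554345, p(70)=4087968, p(71)=4697205, p(72)=5392783, p(73)=6185689, p(74)=7089500, p(75)=8118264, p(76)=9289091, p(77)=10619863, p(78)=12132164, p(79)=13848650, p(80)=15796476, p(81)=18004327.
Final step: p(82) = p(81) + p(80) - p(77) - p(75) + p(70) + p(67) - p(60) - p(56) + p(47) + p(42) - p(31) - p(25) + p(12) + p(5)
= 18004327 + 15796476 - 10619863 - 8118264 + 4087968 + 2679689 - 966467 - 526823 + 124754 + 53174 - 6842 - 1958 + 77 + 7
= 20506255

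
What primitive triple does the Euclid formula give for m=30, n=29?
(59, 1740, 1741)

Euclid's formula: a = m² - n², b = 2mn, c = m² + n²
m = 30, n = 29
a = 30² - 29² = 900 - 841 = 59
b = 2 × 30 × 29 = 1740
c = 30² + 29² = 900 + 841 = 1741
Verification: 59² + 1740² = 3481 + 3027600 = 3031081 = 1741² ✓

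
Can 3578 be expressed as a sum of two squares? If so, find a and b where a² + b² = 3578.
37² + 47² (a=37, b=47)

Factorization: 3578 = 2 × 1789
By Fermat: n is sum of two squares iff every prime p ≡ 3 (mod 4) appears to even power.
All primes ≡ 3 (mod 4) appear to even power.
Search a = 0, 1, 2, … for 3578 - a² a perfect square: first hit at a = 37: 3578 - 1369 = 2209 = 47².
3578 = 37² + 47² = 1369 + 2209 ✓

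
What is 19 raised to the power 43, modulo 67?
65

Repeated squaring. Binary of 43 = 101011.
19^1 ≡ 19 (mod 67); 19^2 ≡ 26 (mod 67); 19^4 ≡ 6 (mod 67); 19^8 ≡ 36 (mod 67); 19^16 ≡ 23 (mod 67); 19^32 ≡ 60 (mod 67)
19^43 = 19^1 × 19^2 × 19^8 × 19^32 ≡ 65 (mod 67)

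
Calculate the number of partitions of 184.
980462880430

p(n) counts ways to write n as a sum of positive integers (order ignored).
Euler's pentagonal recurrence: p(k) = p(k-1) + p(k-2) - p(k-5) - p(k-7) + p(k-12) + p(k-15) - ... (offsets j(3j∓1)/2, signs ++--, p(0)=1, p(<0)=0).
DP table for k = 0..183: p(0)=1, p(1)=1, p(2)=2, p(3)=3, p(4)=5, p(5)=7, p(6)=11, p(7)=15, p(8)=22, p(9)=30, p(10)=42, p(11)=56, p(12)=77, p(13)=101, p(14)=135, p(15)=176, p(16)=231, p(17)=297, p(18)=385, p(19)=490, p(20)=627, p(21)=792, p(22)=1002, p(23)=1255, p(24)=1575, p(25)=1958, p(26)=2436, p(27)=3010, p(28)=3718, p(29)=4565, p(30)=5604, p(31)=6842, p(32)=8349, p(33)=10143, p(34)=12310, p(35)=14883, p(36)=17977, p(37)=21637, p(38)=26015, p(39)=31185, p(40)=37338, p(41)=44583, p(42)=53174, p(43)=63261, p(44)=75175, p(45)=89134, p(46)=105558, p(47)=124754, p(48)=147273, p(49)=173525, p(50)=204226, p(51)=239943, p(52)=281589, p(53)=329931, p(54)=386155, p(55)=451276, p(56)=526823, p(57)=614154, p(58)=715220, p(59)=831820, p(60)=966467, p(61)=1121505, p(62)=1300156, p(63)=1505499, p(64)=1741630, p(65)=2012558, p(66)=2323520, p(67)=2679689, p(68)=3087735, p(69)=3554345, p(70)=4087968, p(71)=4697205, p(72)=5392783, p(73)=6185689, p(74)=7089500, p(75)=8118264, p(76)=9289091, p(77)=10619863, p(78)=12132164, p(79)=13848650, p(80)=15796476, p(81)=18004327, p(82)=20506255, p(83)=23338469, p(84)=26543660, p(85)=30167357, p(86)=34262962, p(87)=38887673, p(88)=44108109, p(89)=49995925, p(90)=56634173, p(91)=64112359, p(92)=72533807, p(93)=82010177, p(94)=92669720, p(95)=104651419, p(96)=118114304, p(97)=133230930, p(98)=150198136, p(99)=169229875, p(100)=190569292, p(101)=214481126, p(102)=241265379, p(103)=271248950, p(104)=304801365, p(105)=342325709, p(106)=384276336, p(107)=431149389, p(108)=483502844, p(109)=541946240, p(110)=607163746, p(111)=679903203, p(112)=761002156, p(113)=851376628, p(114)=952050665, p(115)=1064144451, p(116)=1188908248, p(117)=1327710076, p(118)=1482074143, p(119)=1653668665, p(120)=1844349560, p(121)=2056148051, p(122)=2291320912, p(123)=2552338241, p(124)=2841940500, p(125)=3163127352, p(126)=3519222692, p(127)=3913864295, p(128)=4351078600, p(129)=4835271870, p(130)=5371315400, p(131)=5964539504, p(132)=6620830889, p(133)=7346629512, p(134)=8149040695, p(135)=9035836076, p(136)=10015581680, p(137)=11097645016, p(138)=12292341831, p(139)=13610949895, p(140)=15065878135, p(141)=16670689208, p(142)=18440293320, p(143)=20390982757, p(144)=22540654445, p(145)=24908858009, p(146)=27517052599, p(147)=30388671978, p(148)=33549419497, p(149)=37027355200, p(150)=40853235313, p(151)=45060624582, p(152)=49686288421, p(153)=54770336324, p(154)=60356673280, p(155)=66493182097, p(156)=73232243759, p(157)=80630964769, p(158)=88751778802, p(159)=97662728555, p(160)=107438159466, p(161)=118159068427, p(162)=129913904637, p(163)=142798995930, p(164)=156919475295, p(165)=172389800255, p(166)=189334822579, p(167)=207890420102, p(168)=228204732751, p(169)=250438925115, p(170)=274768617130, p(171)=301384802048, p(172)=330495499613, p(173)=362326859895, p(174)=397125074750, p(175)=435157697830, p(176)=476715857290, p(177)=522115831195, p(178)=571701605655, p(179)=625846753120, p(180)=684957390936, p(181)=749474411781, p(182)=819876908323, p(183)=896684817527.
Final step: p(184) = p(183) + p(182) - p(179) - p(177) + p(172) + p(169) - p(162) - p(158) + p(149) + p(144) - p(133) - p(127) + p(114) + p(107) - p(92) - p(84) + p(67) + p(58) - p(39) - p(29) + p(8)
= 896684817527 + 819876908323 - 625846753120 - 522115831195 + 330495499613 + 250438925115 - 129913904637 - 88751778802 + 37027355200 + 22540654445 - 7346629512 - 3913864295 + 952050665 + 431149389 - 72533807 - 26543660 + 2679689 + 715220 - 31185 - 4565 + 22
= 980462880430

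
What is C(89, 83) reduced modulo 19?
6

Using Lucas' theorem:
Write n=89 and k=83 in base 19:
n in base 19: [4, 13]
k in base 19: [4, 7]
C(89,83) mod 19 = ∏ C(n_i, k_i) mod 19
Digit binomials (mod 19): C(4,4) = 1; C(13,7) = 1716 ≡ 6
Product: 1 × 6 = 6 ≡ 6 (mod 19)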